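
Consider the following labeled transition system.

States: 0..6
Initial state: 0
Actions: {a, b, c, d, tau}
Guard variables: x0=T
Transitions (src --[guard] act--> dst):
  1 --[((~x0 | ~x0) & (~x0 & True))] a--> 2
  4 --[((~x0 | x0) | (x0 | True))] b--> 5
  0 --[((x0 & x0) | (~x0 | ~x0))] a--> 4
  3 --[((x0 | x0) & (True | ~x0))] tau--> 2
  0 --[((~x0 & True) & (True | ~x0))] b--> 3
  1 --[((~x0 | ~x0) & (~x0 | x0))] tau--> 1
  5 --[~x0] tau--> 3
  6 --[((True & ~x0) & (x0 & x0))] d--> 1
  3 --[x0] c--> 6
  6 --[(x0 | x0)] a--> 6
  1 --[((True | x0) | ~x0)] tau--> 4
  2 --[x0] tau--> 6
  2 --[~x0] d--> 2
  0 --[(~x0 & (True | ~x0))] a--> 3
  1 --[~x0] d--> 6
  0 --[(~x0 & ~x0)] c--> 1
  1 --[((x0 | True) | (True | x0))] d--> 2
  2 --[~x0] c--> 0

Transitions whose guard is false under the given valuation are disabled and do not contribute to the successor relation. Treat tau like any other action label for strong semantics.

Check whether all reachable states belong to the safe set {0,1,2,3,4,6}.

Answer: INVARIANT VIOLATED at state 5

Analysis:
Inv-set: {0,1,2,3,4,6}
Reachable = {0,4,5}
  0: ✓
  4: ✓
  5: VIOLATES
witness against invariant: a·b → 5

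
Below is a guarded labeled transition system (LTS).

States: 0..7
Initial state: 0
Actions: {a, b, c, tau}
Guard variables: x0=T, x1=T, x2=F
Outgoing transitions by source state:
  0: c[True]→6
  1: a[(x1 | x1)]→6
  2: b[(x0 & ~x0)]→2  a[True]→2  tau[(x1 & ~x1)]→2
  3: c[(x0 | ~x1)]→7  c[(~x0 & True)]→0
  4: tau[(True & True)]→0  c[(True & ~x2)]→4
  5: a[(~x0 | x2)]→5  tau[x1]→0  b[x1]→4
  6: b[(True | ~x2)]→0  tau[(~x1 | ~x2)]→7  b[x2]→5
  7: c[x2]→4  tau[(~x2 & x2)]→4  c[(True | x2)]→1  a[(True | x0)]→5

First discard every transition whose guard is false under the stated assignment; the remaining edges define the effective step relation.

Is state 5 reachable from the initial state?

Answer: REACHABLE

Analysis:
12 transition(s) survive guard evaluation.
L0 = {0}
L1 = {6}  now seen {0,6}
L2 = {7}  now seen {0,6,7}
L3 = {1,5}  now seen {0,1,5,6,7}
L4 = {4}  now seen {0,1,4,5,6,7}
R = {0,1,4,5,6,7}
witness 5: c·tau·a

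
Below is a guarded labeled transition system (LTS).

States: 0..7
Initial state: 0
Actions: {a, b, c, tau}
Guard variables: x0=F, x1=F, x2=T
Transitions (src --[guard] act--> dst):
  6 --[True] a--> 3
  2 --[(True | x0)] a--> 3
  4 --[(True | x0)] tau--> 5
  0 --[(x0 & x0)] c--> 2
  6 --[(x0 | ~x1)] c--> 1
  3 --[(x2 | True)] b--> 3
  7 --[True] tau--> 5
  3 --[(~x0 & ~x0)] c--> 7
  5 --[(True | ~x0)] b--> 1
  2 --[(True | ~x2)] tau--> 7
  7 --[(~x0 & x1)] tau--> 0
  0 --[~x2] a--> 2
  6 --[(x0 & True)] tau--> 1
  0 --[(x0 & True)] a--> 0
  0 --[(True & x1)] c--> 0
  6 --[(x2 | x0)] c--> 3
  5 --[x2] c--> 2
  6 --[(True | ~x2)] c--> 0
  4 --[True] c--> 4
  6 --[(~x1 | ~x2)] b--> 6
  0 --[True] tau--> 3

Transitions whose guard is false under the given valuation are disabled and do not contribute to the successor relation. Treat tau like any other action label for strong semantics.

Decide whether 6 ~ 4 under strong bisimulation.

Bisimulation quotient by refinement:
  P[0] = {{0,1,2,3,4,5,6,7}}
  P[1] = {{0,7},{1},{2},{3,5},{4},{6}}
  P[2] = {{0,7},{1},{2},{3},{4},{5},{6}}
  P[3] = {{0},{1},{2},{3},{4},{5},{6},{7}}
Fixed point at round 4; 8 class(es).
class of 6: {6}; class of 4: {4}

Answer: NOT BISIMILAR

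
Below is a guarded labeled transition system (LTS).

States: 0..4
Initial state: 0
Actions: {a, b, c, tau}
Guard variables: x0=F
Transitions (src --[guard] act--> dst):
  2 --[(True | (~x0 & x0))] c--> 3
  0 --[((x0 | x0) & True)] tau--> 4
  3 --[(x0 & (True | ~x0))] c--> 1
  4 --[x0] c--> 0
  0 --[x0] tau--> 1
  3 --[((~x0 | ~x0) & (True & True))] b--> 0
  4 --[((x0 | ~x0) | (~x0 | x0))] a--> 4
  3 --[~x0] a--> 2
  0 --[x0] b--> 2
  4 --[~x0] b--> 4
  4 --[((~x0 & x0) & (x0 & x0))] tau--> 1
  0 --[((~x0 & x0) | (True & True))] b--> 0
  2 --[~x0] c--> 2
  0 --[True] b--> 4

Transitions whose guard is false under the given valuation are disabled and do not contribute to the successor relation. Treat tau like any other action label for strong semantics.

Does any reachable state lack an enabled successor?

Answer: DEADLOCK-FREE

Working:
Reachable = {0,4}
  0: b→0  b→4  [2 out]
  4: a→4  b→4  [2 out]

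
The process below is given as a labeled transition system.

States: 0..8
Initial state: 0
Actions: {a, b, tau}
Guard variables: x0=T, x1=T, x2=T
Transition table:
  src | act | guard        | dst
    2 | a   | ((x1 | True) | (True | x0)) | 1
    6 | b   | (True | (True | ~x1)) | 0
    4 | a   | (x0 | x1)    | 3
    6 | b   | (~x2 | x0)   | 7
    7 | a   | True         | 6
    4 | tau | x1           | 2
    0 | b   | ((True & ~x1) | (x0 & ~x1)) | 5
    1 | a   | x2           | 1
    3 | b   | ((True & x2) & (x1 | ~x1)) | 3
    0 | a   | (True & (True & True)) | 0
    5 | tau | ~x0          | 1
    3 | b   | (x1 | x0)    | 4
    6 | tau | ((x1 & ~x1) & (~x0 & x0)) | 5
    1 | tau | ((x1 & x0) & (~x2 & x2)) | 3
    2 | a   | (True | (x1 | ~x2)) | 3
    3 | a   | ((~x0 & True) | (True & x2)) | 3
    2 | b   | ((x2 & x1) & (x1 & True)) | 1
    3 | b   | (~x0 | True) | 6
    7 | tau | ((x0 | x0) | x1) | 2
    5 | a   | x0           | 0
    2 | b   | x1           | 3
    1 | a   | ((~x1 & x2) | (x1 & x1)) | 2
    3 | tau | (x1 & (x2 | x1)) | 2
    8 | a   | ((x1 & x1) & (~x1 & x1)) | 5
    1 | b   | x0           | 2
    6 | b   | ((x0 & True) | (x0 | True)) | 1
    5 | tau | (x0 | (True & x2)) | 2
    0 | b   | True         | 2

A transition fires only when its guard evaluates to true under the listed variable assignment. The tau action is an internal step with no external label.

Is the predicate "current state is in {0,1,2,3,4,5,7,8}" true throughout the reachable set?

Allowed set {0,1,2,3,4,5,7,8}
Reachable = {0,1,2,3,4,6,7}
  0: ok
  1: ok
  2: ok
  3: ok
  4: ok
  6: VIOLATES
  7: ok
counterexample path to 6: b·a·b

Answer: INVARIANT VIOLATED at state 6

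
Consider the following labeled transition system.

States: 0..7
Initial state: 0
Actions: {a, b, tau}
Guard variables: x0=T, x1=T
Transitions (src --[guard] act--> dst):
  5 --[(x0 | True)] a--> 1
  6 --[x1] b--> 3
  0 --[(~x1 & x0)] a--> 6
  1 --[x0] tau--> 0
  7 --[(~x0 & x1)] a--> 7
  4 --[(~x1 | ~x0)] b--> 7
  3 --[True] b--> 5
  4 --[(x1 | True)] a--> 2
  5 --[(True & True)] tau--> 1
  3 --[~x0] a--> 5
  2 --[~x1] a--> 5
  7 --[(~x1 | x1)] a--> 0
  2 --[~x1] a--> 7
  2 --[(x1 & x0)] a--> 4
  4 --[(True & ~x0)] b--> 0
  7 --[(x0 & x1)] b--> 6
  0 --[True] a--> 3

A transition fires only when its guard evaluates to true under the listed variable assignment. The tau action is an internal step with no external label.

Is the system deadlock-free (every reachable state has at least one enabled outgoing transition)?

R = {0,1,3,5}
  0: a→3  [1 out]
  1: tau→0  [1 out]
  3: b→5  [1 out]
  5: a→1  tau→1  [2 out]

Answer: DEADLOCK-FREE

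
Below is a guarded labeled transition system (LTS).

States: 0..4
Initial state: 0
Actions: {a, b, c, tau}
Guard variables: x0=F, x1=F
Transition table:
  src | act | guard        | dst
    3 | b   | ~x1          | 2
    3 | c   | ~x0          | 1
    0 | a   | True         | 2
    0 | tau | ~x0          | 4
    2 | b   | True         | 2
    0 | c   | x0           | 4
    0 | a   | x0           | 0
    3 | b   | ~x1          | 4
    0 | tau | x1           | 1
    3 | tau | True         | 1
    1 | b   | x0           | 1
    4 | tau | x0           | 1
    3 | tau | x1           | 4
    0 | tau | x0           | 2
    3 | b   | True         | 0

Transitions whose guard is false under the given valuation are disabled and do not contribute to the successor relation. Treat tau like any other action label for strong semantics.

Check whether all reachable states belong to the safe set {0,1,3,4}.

Inv-set: {0,1,3,4}
Reach set: {0,2,4}
  0: safe
  2: outside
  4: safe
witness against invariant: a → 2

Answer: INVARIANT VIOLATED at state 2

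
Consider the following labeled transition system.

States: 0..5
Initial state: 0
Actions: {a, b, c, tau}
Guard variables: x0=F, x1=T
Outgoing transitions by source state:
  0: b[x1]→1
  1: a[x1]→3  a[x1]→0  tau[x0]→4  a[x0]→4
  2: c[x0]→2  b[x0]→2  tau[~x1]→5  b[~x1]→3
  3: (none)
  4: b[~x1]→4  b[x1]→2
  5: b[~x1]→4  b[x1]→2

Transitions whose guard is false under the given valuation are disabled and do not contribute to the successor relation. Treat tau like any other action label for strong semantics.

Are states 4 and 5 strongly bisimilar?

Refine partition for ~:
  π0 = {{0,1,2,3,4,5}}
  π1 = {{0,4,5},{1},{2,3}}
  π2 = {{0},{1},{2,3},{4,5}}
Fixed point at round 3; 4 class(es).
[4]={4,5}  [5]={4,5}

Answer: BISIMILAR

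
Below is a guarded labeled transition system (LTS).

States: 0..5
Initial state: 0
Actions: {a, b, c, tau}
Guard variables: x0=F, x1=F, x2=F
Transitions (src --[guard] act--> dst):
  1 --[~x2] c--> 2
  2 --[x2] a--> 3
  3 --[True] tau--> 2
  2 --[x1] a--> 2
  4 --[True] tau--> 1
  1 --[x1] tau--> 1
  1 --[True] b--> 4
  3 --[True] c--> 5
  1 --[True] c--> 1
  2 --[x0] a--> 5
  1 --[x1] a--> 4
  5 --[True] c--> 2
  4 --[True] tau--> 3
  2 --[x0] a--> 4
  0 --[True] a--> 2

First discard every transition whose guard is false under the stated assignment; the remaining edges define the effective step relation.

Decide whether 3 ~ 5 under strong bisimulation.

Answer: NOT BISIMILAR

Working:
Compute ~ classes (split until stable):
  P[0] = {{0,1,2,3,4,5}}
  P[1] = {{0},{1},{2},{3},{4},{5}}
stable after 2 split(s): 6 block(s)
[3]={3}  [5]={5}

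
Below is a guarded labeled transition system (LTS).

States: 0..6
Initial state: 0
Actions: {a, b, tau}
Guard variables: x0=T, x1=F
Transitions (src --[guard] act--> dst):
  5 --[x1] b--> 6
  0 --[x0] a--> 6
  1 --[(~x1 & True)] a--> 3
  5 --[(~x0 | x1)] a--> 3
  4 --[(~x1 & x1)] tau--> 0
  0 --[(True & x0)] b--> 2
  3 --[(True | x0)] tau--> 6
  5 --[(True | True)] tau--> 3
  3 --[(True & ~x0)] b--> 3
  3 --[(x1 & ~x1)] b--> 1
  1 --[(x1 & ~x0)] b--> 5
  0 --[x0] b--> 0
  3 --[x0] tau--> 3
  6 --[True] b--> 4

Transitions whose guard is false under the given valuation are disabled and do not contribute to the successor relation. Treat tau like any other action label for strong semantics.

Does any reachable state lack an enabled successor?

R = {0,2,4,6}
  0: a→6  b→0  b→2  [3 exit(s)]
  2: ∅  [no exit]
  4: ∅  [no exit]
  6: b→4  [1 exit(s)]
trace reaching 2: b

Answer: DEADLOCK at state 2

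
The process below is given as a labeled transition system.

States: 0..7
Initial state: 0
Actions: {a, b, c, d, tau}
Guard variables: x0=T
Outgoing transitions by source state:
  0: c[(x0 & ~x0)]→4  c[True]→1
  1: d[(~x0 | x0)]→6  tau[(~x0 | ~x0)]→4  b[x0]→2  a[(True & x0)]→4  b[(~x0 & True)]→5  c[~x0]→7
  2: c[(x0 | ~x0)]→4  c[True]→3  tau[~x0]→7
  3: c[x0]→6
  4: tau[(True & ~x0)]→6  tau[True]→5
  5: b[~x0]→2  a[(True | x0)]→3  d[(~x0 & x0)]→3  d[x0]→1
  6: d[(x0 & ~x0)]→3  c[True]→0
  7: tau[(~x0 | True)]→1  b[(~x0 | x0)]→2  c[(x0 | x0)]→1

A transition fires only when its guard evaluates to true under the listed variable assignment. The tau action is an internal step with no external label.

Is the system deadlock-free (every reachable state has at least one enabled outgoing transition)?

Answer: DEADLOCK-FREE

Analysis:
R = {0,1,2,3,4,5,6}
  0: c→1  [1 exit(s)]
  1: a→4  b→2  d→6  [3 exit(s)]
  2: c→3  c→4  [2 exit(s)]
  3: c→6  [1 exit(s)]
  4: tau→5  [1 exit(s)]
  5: a→3  d→1  [2 exit(s)]
  6: c→0  [1 exit(s)]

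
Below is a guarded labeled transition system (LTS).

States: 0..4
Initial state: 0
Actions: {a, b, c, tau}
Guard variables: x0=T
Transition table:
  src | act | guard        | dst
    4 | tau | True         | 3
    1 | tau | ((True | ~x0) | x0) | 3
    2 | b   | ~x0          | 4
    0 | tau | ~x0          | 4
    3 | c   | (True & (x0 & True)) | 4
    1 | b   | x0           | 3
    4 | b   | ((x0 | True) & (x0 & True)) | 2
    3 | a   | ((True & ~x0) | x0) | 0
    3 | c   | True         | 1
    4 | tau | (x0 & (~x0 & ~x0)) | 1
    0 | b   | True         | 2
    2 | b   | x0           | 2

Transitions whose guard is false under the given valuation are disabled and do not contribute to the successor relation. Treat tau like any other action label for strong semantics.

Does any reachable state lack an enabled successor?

R = {0,2}
  0: b→2  [1 out]
  2: b→2  [1 out]

Answer: DEADLOCK-FREE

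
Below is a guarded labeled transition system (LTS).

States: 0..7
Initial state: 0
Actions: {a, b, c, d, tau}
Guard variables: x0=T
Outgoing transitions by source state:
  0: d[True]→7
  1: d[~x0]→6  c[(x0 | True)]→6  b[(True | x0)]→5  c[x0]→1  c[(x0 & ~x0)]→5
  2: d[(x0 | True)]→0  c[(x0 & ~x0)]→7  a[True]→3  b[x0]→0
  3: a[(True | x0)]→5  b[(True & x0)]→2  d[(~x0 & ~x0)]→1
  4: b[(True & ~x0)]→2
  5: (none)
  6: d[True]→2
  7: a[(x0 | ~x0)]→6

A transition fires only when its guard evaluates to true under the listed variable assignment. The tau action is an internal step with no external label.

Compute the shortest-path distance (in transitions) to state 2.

Breadth-first toward 2:
  Layer 0: {0}
  Layer 1: {7}
  Layer 2: {6}
  Layer 3: {2}
first hit 2 at d=3 via d·a·d

Answer: 3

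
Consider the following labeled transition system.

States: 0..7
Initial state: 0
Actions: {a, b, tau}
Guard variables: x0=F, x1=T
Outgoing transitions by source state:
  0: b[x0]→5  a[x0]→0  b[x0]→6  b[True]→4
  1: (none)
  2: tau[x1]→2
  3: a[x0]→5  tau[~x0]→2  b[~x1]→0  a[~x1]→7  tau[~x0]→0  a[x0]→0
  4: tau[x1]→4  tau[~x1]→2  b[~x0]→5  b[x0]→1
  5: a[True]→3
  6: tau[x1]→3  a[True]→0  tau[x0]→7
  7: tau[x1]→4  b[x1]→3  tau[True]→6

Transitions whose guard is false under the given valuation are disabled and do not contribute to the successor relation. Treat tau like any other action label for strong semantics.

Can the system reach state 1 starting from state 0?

Guard filter leaves 12 enabled edge(s).
depth 0: {0}
depth 1: {4}  cumulative {0,4}
depth 2: {5}  cumulative {0,4,5}
depth 3: {3}  cumulative {0,3,4,5}
depth 4: {2}  cumulative {0,2,3,4,5}
Reachable = {0,2,3,4,5}

Answer: UNREACHABLE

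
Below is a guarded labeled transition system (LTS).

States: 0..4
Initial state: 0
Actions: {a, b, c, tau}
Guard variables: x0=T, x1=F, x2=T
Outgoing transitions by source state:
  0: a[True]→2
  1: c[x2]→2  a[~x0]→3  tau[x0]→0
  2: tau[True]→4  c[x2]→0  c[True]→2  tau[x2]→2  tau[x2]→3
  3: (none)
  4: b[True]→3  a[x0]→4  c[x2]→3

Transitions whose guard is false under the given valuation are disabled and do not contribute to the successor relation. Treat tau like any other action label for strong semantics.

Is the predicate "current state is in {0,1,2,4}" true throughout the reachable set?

Inv-set: {0,1,2,4}
Reachable = {0,2,3,4}
  0: ok
  2: ok
  3: outside
  4: ok
reach 3 via a·tau — violates

Answer: INVARIANT VIOLATED at state 3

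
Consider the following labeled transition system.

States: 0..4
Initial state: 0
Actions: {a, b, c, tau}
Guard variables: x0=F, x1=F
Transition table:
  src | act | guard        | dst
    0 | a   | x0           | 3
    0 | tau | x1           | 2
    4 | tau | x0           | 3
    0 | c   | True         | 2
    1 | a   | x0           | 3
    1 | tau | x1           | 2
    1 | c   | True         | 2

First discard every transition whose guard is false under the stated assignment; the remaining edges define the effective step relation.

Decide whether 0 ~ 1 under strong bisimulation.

Answer: BISIMILAR

Working:
Refine partition for ~:
  P[0] = {{0,1,2,3,4}}
  P[1] = {{0,1},{2,3,4}}
2 equivalence class(es) (converged in 2)
[0]={0,1}  [1]={0,1}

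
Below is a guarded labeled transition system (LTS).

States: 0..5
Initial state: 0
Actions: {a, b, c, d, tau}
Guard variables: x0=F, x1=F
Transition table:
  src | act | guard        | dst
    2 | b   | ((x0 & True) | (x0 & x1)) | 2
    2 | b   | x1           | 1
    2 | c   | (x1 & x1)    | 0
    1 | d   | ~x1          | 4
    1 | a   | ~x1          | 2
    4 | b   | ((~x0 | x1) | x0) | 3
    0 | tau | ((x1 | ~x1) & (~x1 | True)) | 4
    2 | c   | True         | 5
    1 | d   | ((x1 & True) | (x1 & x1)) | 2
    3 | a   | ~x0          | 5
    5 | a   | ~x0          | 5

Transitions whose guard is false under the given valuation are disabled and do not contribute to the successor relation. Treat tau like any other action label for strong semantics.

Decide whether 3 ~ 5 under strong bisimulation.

Answer: BISIMILAR

Trace:
Refine partition for ~:
  round 0: {{0,1,2,3,4,5}}
  round 1: {{0},{1},{2},{3,5},{4}}
5 equivalence class(es) (converged in 2)
class of 3: {3,5}; class of 5: {3,5}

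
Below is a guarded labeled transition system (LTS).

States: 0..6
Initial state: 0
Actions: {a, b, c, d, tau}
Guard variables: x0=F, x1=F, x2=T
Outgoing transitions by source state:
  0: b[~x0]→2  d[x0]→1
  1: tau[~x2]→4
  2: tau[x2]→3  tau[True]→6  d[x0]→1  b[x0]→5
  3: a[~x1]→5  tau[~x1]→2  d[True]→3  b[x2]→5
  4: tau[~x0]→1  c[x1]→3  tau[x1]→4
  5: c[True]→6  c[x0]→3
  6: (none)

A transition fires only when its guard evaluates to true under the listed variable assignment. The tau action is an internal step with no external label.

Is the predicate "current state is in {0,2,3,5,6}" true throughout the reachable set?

Safe = {0,2,3,5,6}
Reach set: {0,2,3,5,6}
  0: ok
  2: ok
  3: ok
  5: ok
  6: ok

Answer: INVARIANT HOLDS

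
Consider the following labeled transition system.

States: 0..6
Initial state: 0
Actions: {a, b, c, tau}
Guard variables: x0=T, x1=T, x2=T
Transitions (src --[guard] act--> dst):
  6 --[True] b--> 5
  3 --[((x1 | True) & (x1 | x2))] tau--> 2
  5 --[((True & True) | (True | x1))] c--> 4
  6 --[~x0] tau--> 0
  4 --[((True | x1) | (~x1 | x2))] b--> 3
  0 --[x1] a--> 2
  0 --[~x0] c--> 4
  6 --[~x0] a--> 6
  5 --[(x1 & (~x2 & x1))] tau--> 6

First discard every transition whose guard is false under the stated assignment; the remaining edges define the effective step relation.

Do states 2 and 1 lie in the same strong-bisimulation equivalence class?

Compute ~ classes (split until stable):
  round 0: {{0,1,2,3,4,5,6}}
  round 1: {{0},{1,2},{3},{4,6},{5}}
  round 2: {{0},{1,2},{3},{4},{5},{6}}
Fixed point at round 3; 6 class(es).
class of 2: {1,2}; class of 1: {1,2}

Answer: BISIMILAR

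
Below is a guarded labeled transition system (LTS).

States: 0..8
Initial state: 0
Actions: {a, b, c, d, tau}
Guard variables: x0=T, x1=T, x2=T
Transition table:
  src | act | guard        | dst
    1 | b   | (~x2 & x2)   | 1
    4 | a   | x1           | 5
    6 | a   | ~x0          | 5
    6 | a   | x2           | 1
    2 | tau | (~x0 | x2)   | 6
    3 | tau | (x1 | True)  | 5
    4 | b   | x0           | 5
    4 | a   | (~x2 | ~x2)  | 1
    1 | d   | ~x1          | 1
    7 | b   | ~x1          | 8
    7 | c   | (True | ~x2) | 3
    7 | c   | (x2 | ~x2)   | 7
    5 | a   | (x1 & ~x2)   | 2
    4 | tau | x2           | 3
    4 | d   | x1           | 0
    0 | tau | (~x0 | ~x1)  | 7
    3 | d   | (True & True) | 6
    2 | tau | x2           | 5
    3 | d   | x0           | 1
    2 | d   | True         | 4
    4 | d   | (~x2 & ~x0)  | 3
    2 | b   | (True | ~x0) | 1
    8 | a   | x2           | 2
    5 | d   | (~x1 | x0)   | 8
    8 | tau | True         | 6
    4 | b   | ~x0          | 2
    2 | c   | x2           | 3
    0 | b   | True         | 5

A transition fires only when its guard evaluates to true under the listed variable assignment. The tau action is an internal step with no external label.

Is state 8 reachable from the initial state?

Answer: REACHABLE

Analysis:
Guard filter leaves 19 enabled edge(s).
L0 = {0}
L1 = {5}  now seen {0,5}
L2 = {8}  now seen {0,5,8}
L3 = {2,6}  now seen {0,2,5,6,8}
L4 = {1,3,4}  now seen {0,1,2,3,4,5,6,8}
Reach set: {0,1,2,3,4,5,6,8}
trace reaching 8: b·d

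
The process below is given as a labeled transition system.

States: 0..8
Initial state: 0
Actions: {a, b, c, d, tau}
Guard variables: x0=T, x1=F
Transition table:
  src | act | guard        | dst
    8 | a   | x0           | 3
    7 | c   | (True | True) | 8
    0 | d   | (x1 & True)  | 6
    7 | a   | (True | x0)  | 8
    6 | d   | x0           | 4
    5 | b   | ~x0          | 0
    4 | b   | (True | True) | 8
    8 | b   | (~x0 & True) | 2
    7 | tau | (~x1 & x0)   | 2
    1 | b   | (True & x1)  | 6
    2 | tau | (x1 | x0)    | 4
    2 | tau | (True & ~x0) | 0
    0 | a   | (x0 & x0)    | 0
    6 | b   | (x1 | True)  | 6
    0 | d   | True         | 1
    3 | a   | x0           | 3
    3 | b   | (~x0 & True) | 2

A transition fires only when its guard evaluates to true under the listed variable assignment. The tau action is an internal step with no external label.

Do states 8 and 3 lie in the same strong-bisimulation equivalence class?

Refine partition for ~:
  π0 = {{0,1,2,3,4,5,6,7,8}}
  π1 = {{0},{1,5},{2},{3,8},{4},{6},{7}}
Fixed point at round 2; 7 class(es).
8∈{3,8}, 3∈{3,8}

Answer: BISIMILAR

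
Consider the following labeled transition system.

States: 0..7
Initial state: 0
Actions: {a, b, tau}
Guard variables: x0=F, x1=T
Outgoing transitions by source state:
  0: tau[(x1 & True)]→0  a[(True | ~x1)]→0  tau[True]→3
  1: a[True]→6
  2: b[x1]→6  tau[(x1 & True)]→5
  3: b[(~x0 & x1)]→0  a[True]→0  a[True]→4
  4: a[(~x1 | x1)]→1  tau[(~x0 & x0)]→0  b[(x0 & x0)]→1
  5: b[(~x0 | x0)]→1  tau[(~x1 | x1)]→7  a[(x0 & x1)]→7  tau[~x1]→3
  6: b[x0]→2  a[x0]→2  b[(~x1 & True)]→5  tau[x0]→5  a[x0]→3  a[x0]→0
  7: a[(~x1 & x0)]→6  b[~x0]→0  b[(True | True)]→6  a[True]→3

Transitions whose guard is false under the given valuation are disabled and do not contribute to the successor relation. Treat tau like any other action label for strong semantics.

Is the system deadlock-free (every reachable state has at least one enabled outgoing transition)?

Answer: DEADLOCK at state 6

Trace:
R = {0,1,3,4,6}
  0: a→0  tau→0  tau→3  [3 exit(s)]
  1: a→6  [1 exit(s)]
  3: a→0  a→4  b→0  [3 exit(s)]
  4: a→1  [1 exit(s)]
  6: ∅  [no exit]
trace reaching 6: tau·a·a·a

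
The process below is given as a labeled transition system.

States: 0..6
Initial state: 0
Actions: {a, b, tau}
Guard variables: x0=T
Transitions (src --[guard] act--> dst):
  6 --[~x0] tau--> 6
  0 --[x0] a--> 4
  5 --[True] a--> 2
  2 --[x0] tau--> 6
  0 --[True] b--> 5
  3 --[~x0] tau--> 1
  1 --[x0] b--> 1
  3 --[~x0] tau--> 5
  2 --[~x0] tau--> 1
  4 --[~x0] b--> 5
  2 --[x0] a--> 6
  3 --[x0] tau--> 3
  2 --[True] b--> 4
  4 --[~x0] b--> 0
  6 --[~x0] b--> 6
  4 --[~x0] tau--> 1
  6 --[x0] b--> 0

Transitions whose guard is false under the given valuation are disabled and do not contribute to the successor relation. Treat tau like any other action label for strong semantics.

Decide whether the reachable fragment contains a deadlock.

R = {0,2,4,5,6}
  0: a→4  b→5  [deg 2]
  2: a→6  b→4  tau→6  [deg 3]
  4: ∅  [STUCK]
  5: a→2  [deg 1]
  6: b→0  [deg 1]
trace reaching 4: a

Answer: DEADLOCK at state 4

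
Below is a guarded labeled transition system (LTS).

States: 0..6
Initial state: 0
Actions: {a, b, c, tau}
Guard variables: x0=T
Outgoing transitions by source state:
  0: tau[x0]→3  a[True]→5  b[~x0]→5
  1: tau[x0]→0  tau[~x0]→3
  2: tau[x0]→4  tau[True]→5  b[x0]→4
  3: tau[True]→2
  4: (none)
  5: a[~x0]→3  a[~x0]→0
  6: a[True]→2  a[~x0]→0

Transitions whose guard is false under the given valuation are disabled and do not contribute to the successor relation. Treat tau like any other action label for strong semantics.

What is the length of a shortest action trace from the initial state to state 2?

Answer: 2

Analysis:
Layered search for 2:
  Layer 0: {0}
  Layer 1: {3,5}
  Layer 2: {2}
depth(2)=2, e.g. tau·tau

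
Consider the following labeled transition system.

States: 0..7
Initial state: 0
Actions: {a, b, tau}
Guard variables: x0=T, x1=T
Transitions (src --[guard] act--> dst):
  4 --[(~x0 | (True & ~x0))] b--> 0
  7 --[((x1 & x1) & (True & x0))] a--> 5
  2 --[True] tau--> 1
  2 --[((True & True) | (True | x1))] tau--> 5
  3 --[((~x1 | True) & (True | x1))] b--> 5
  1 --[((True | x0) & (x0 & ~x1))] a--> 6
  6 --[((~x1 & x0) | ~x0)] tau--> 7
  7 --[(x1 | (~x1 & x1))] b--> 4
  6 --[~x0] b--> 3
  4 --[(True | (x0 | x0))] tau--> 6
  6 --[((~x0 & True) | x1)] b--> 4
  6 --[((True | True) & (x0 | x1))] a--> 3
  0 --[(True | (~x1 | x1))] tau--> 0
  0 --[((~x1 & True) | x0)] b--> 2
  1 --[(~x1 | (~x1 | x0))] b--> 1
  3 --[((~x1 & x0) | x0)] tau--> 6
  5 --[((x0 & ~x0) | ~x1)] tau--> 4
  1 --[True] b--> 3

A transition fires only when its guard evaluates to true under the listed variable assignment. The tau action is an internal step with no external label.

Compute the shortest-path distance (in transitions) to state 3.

Answer: 3

Analysis:
Layered search for 3:
  depth 0: {0}
  depth 1: {2}
  depth 2: {1,5}
  depth 3: {3}
depth(3)=3, e.g. b·tau·b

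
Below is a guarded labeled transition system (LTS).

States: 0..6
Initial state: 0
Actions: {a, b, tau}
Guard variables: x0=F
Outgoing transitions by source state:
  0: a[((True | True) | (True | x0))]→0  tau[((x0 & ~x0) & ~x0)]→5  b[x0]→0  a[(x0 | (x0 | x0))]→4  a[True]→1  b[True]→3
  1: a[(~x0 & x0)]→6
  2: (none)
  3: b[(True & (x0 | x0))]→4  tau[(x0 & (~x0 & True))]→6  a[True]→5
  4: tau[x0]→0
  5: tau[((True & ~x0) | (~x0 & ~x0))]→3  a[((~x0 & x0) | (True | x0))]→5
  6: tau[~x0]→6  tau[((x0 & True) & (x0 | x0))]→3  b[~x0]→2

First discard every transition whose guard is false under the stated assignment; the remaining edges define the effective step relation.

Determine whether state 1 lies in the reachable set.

Guard filter leaves 8 enabled edge(s).
Layer 0: {0}
Layer 1: {1,3}  cumulative {0,1,3}
Layer 2: {5}  cumulative {0,1,3,5}
R = {0,1,3,5}
Path to 1: a

Answer: REACHABLE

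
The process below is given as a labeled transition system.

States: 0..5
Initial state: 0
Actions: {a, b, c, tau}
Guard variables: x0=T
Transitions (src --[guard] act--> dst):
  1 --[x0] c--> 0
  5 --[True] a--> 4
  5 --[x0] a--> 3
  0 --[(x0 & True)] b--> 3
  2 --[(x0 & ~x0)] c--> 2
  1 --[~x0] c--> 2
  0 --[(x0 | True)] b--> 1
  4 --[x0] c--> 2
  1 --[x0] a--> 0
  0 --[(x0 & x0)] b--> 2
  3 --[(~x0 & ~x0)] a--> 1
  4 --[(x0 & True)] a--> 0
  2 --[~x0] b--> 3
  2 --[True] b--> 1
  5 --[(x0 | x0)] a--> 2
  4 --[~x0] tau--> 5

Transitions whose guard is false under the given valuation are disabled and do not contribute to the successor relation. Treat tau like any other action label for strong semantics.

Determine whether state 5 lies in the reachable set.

Guard filter leaves 11 enabled edge(s).
depth 0: {0}
depth 1: {1,2,3}  total {0,1,2,3}
R = {0,1,2,3}

Answer: UNREACHABLE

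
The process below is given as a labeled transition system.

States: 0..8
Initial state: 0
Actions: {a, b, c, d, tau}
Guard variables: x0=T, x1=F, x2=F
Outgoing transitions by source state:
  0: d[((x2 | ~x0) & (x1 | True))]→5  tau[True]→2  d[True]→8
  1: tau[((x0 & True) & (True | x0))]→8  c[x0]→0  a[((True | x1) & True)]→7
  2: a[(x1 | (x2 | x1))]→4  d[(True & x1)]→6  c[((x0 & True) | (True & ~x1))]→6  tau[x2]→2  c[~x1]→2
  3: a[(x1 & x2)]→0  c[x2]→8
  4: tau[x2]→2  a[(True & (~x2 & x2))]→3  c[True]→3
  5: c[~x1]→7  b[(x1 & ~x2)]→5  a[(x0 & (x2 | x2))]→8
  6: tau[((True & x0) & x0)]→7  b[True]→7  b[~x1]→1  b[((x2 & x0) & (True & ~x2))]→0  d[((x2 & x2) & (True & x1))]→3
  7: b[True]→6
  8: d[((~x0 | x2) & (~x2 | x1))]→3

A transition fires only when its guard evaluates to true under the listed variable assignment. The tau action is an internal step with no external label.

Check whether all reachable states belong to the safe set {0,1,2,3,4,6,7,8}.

Answer: INVARIANT HOLDS

Trace:
Inv-set: {0,1,2,3,4,6,7,8}
Reach set: {0,1,2,6,7,8}
  0: safe
  1: safe
  2: safe
  6: safe
  7: safe
  8: safe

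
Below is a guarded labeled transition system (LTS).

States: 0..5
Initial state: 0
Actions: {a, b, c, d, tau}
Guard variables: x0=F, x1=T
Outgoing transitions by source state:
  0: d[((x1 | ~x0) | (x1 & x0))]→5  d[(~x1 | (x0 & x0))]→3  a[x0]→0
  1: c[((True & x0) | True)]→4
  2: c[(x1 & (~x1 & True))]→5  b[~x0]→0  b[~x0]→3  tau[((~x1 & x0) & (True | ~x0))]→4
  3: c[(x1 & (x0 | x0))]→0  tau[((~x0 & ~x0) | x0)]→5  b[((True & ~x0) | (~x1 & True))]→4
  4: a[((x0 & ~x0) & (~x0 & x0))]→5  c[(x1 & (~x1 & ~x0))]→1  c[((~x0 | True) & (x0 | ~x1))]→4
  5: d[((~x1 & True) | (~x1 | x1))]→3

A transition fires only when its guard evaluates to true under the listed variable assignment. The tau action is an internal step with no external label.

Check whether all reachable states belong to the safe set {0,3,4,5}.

Answer: INVARIANT HOLDS

Working:
Allowed set {0,3,4,5}
Reach set: {0,3,4,5}
  0: safe
  3: safe
  4: safe
  5: safe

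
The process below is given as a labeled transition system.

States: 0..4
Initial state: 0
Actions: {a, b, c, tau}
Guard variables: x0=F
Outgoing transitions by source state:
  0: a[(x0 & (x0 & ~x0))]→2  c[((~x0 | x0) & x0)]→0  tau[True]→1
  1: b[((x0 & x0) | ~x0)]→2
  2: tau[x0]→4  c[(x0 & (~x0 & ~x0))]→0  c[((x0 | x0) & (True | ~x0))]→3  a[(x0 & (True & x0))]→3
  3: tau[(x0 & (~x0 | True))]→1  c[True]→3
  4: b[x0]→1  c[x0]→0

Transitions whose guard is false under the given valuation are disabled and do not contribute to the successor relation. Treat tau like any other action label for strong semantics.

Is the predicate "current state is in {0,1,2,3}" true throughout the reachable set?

Answer: INVARIANT HOLDS

Trace:
Safe = {0,1,2,3}
Reach set: {0,1,2}
  0: safe
  1: safe
  2: safe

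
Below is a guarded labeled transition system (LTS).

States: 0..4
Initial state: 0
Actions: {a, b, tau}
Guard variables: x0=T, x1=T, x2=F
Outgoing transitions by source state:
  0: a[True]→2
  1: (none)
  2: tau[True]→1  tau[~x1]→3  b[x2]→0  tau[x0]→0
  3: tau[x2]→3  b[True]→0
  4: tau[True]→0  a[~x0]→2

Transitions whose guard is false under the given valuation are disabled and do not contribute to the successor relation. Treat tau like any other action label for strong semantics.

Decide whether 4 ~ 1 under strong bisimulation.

Answer: NOT BISIMILAR

Analysis:
Compute ~ classes (split until stable):
  π0 = {{0,1,2,3,4}}
  π1 = {{0},{1},{2,4},{3}}
  π2 = {{0},{1},{2},{3},{4}}
Fixed point at round 3; 5 class(es).
4∈{4}, 1∈{1}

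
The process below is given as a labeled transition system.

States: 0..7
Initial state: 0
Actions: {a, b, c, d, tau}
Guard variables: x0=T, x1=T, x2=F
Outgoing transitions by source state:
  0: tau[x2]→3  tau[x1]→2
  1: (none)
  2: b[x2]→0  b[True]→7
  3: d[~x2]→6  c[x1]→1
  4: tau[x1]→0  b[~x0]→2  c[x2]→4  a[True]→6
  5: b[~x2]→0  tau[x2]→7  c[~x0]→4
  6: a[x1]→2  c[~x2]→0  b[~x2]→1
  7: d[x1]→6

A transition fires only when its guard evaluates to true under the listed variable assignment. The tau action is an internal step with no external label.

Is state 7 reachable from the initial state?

Answer: REACHABLE

Trace:
After dropping false guards: 11 live edges.
depth 0: {0}
depth 1: {2}  cumulative {0,2}
depth 2: {7}  cumulative {0,2,7}
depth 3: {6}  cumulative {0,2,6,7}
depth 4: {1}  cumulative {0,1,2,6,7}
R = {0,1,2,6,7}
Path to 7: tau·b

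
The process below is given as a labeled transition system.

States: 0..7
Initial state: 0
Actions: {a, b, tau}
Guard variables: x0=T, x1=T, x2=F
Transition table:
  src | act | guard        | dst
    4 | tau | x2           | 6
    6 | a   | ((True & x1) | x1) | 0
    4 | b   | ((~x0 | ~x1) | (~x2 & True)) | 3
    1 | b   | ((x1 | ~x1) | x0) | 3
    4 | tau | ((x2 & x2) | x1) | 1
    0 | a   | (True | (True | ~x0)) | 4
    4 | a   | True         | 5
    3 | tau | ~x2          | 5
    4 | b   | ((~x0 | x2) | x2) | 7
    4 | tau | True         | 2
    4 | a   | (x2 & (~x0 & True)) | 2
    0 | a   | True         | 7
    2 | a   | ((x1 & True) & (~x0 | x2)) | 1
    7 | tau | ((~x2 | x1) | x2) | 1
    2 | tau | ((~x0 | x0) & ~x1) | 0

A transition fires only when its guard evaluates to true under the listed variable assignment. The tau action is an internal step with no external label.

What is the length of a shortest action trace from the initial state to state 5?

Answer: 2

Trace:
Layered search for 5:
  L0 = {0}
  L1 = {4,7}
  L2 = {1,2,3,5}
5 enters at depth 2; path a·a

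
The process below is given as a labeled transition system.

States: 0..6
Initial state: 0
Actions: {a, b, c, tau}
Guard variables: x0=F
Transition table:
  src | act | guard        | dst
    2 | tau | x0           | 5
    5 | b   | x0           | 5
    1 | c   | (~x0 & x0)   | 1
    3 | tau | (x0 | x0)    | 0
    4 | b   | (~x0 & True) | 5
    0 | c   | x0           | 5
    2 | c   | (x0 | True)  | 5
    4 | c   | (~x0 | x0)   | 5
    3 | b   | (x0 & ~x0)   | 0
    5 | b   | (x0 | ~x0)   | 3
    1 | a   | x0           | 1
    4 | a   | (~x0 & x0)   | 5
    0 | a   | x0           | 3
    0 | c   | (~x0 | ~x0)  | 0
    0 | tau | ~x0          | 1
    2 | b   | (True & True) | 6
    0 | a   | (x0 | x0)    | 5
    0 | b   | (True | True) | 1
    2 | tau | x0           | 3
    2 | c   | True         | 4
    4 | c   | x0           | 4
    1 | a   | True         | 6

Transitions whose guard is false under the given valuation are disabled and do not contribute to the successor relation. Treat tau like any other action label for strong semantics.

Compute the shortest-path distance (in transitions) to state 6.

BFS to 6:
  Layer 0: {0}
  Layer 1: {1}
  Layer 2: {6}
6 enters at depth 2; path b·a

Answer: 2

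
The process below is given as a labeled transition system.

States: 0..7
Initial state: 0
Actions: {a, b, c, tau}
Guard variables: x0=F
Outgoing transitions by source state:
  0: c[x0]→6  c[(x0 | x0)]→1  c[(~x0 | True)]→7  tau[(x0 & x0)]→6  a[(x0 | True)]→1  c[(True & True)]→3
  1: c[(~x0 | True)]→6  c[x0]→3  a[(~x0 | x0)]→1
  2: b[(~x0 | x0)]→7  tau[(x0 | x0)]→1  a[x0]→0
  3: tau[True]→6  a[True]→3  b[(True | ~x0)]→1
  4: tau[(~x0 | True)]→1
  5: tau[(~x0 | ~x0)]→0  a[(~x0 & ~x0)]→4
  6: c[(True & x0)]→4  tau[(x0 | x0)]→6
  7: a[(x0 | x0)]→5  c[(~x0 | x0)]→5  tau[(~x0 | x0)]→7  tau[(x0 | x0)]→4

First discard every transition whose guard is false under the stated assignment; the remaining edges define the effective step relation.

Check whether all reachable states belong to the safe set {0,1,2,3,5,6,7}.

Answer: INVARIANT VIOLATED at state 4

Working:
Allowed set {0,1,2,3,5,6,7}
Reach set: {0,1,3,4,5,6,7}
  0: ✓
  1: ✓
  3: ✓
  4: outside
  5: ✓
  6: ✓
  7: ✓
counterexample path to 4: c·c·a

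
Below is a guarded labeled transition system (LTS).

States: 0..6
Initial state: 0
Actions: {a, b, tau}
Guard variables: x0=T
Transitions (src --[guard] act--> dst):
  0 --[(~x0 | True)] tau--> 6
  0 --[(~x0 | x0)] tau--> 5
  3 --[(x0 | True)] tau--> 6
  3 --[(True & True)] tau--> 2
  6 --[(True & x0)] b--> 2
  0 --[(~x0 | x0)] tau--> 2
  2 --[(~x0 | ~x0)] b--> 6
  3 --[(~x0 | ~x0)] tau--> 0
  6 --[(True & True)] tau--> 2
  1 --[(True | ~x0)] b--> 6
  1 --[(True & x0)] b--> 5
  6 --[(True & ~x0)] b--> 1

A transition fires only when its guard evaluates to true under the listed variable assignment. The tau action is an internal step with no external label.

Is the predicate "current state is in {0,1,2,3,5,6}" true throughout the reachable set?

Inv-set: {0,1,2,3,5,6}
Reach set: {0,2,5,6}
  0: ✓
  2: ✓
  5: ✓
  6: ✓

Answer: INVARIANT HOLDS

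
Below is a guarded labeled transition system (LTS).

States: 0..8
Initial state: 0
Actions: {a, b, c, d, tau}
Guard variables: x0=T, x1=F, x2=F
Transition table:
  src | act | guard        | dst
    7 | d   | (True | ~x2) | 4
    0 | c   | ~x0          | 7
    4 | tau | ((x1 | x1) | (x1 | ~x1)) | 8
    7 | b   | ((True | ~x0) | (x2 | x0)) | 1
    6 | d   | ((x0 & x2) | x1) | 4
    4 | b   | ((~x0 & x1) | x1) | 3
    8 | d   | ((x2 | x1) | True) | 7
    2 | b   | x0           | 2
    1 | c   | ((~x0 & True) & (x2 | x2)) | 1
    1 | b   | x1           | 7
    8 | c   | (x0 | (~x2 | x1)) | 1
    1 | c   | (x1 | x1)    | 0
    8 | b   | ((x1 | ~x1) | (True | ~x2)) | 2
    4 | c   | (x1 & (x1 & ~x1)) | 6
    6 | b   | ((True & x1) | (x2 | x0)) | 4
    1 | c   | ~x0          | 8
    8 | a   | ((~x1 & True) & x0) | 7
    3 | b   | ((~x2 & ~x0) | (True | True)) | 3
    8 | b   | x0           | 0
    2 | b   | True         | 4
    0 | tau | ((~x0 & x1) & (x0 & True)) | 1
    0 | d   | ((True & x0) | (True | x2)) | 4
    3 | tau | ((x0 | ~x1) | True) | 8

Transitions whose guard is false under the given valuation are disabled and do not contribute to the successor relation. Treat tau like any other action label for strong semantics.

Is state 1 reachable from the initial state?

Answer: REACHABLE

Trace:
After dropping false guards: 14 live edges.
L0 = {0}
L1 = {4}  now seen {0,4}
L2 = {8}  now seen {0,4,8}
L3 = {1,2,7}  now seen {0,1,2,4,7,8}
Reach set: {0,1,2,4,7,8}
Path to 1: d·tau·c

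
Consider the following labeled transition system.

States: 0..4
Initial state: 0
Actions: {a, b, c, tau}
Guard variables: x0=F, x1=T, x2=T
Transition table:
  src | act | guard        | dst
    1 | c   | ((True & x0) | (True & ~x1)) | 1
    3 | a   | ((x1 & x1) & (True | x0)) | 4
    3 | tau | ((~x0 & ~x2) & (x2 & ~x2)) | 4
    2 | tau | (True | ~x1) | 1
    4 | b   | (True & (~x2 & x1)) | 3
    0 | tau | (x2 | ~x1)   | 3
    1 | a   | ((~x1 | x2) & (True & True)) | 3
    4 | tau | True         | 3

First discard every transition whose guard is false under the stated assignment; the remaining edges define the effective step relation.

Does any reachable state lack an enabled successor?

Answer: DEADLOCK-FREE

Analysis:
R = {0,3,4}
  0: tau→3  [1 out]
  3: a→4  [1 out]
  4: tau→3  [1 out]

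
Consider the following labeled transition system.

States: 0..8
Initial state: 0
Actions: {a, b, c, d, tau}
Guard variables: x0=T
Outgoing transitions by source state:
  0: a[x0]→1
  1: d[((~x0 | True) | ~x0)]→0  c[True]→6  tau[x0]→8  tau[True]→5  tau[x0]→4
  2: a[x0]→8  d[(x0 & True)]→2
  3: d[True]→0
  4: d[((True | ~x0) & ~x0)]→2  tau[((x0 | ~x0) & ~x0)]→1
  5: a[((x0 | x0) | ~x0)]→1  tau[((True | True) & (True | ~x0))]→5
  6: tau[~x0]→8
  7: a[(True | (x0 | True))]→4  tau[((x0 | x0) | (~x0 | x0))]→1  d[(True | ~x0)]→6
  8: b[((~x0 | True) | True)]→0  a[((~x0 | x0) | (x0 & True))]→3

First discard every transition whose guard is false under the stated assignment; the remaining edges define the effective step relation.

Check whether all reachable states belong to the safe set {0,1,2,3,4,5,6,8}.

Answer: INVARIANT HOLDS

Analysis:
Safe = {0,1,2,3,4,5,6,8}
Reachable = {0,1,3,4,5,6,8}
  0: ✓
  1: ✓
  3: ✓
  4: ✓
  5: ✓
  6: ✓
  8: ✓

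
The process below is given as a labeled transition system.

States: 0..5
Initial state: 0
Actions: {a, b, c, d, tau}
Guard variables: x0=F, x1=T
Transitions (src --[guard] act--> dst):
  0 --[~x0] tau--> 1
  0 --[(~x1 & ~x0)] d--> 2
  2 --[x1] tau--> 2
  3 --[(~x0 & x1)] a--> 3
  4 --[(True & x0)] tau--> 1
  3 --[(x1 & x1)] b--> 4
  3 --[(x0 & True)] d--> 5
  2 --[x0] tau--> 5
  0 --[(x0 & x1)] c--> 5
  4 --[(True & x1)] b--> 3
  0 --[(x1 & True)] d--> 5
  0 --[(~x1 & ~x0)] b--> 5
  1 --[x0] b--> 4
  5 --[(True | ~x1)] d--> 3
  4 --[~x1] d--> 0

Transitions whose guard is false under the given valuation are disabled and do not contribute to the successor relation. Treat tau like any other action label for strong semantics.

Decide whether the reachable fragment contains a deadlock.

Reachable = {0,1,3,4,5}
  0: d→5  tau→1  [2 out]
  1: ∅  [no exit]
  3: a→3  b→4  [2 out]
  4: b→3  [1 out]
  5: d→3  [1 out]
trace reaching 1: tau

Answer: DEADLOCK at state 1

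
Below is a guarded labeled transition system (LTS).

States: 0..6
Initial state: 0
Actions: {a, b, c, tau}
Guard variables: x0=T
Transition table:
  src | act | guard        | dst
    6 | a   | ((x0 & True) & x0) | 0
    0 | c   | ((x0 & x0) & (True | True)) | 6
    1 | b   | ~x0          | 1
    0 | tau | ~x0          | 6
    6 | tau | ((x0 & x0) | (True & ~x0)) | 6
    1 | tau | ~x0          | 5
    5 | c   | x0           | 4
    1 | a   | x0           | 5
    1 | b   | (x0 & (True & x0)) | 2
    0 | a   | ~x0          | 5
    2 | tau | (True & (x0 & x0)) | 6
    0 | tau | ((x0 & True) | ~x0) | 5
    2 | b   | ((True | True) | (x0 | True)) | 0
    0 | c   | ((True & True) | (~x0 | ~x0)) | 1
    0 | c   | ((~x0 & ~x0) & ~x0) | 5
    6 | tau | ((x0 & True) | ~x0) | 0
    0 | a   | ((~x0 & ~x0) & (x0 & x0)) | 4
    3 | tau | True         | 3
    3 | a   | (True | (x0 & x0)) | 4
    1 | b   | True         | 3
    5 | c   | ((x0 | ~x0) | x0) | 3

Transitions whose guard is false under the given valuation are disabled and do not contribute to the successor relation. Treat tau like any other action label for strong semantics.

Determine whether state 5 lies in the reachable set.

Answer: REACHABLE

Trace:
Guard filter leaves 15 enabled edge(s).
L0 = {0}
L1 = {1,5,6}  now seen {0,1,5,6}
L2 = {2,3,4}  now seen {0,1,2,3,4,5,6}
Reachable = {0,1,2,3,4,5,6}
witness 5: tau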